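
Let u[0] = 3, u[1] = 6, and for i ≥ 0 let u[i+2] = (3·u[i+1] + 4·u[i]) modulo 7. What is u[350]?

Listing terms: u[0] = 3, u[1] = 6, u[2] = 2, u[3] = 2, u[4] = 0, u[5] = 1, u[6] = 3, u[7] = 6.
Since (u[6], u[7]) = (u[0], u[1]) = (3, 6) (two consecutive terms determine the rest), the sequence is periodic with period 6.
(350 - 0) mod 6 = 2, so u[350] = u[2] = 2.

2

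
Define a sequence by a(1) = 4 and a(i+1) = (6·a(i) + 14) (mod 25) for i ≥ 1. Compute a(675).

Listing terms: a(1) = 4; a(2) = 13; a(3) = 17; a(4) = 16; a(5) = 10; a(6) = 24; a(7) = 8; a(8) = 12; a(9) = 11; a(10) = 5; a(11) = 19; a(12) = 3; a(13) = 7; a(14) = 6; a(15) = 0; a(16) = 14; a(17) = 23; a(18) = 2; a(19) = 1; a(20) = 20; a(21) = 9; a(22) = 18; a(23) = 22; a(24) = 21; a(25) = 15; a(26) = 4.
The sequence repeats with period 25.
So a(675) = a(1 + ((675-1) mod 25)) = a(25) = 15.

15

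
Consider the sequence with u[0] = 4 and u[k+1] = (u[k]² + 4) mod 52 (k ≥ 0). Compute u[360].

Computing terms: u[0] = 4; u[1] = 20; u[2] = 40; u[3] = 44; u[4] = 16; u[5] = 0; u[6] = 4.
The sequence repeats with period 6.
So u[360] = u[0 + ((360-0) mod 6)] = u[0] = 4.

4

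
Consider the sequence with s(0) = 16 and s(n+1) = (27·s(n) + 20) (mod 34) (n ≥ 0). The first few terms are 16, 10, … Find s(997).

24

Listing terms: s(0) = 16, s(1) = 10, s(2) = 18, s(3) = 30, s(4) = 14, s(5) = 24, s(6) = 22, s(7) = 2, s(8) = 6, s(9) = 12, s(10) = 4, s(11) = 26, s(12) = 8, s(13) = 32, s(14) = 0, s(15) = 20, s(16) = 16.
Since s(16) = s(0) = 16, the sequence is periodic with period 16.
(997 - 0) mod 16 = 5, so s(997) = s(5) = 24.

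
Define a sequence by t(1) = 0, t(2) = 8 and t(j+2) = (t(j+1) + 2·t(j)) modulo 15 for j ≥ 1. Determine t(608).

14

We have t(1) = 0; t(2) = 8; t(3) = 8; t(4) = 9; t(5) = 10; t(6) = 13; t(7) = 3; t(8) = 14; t(9) = 5; t(10) = 3; t(11) = 13; t(12) = 4; t(13) = 0; t(14) = 8.
Since (t(13), t(14)) = (t(1), t(2)) = (0, 8) (two consecutive terms determine the rest), the sequence is periodic with period 12.
(608 - 1) mod 12 = 7, so t(608) = t(8) = 14.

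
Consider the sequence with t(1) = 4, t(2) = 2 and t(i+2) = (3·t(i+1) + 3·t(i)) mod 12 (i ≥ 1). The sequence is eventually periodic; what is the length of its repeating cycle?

t(1) = 4,  t(2) = 2,  t(3) = 6,  t(4) = 0,  t(5) = 6,  t(6) = 6,  t(7) = 0.
Since (t(6), t(7)) = (t(3), t(4)) = (6, 0) (two consecutive terms determine the rest), the sequence is eventually periodic: after a pre-period of length 2 it cycles with period 3.

3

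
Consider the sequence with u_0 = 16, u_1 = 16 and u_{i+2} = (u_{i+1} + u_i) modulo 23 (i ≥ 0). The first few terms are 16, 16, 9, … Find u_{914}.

We have u_0 = 16; u_1 = 16; u_2 = 9; u_3 = 2; u_4 = 11; u_5 = 13; u_6 = 1; u_7 = 14; u_8 = 15; u_9 = 6; u_{10} = 21; u_{11} = 4; u_{12} = 2; u_{13} = 6; u_{14} = 8; u_{15} = 14; u_{16} = 22; u_{17} = 13; u_{18} = 12; u_{19} = 2; u_{20} = 14; u_{21} = 16; u_{22} = 7; u_{23} = 0; u_{24} = 7; u_{25} = 7; u_{26} = 14; u_{27} = 21; u_{28} = 12; u_{29} = 10; u_{30} = 22; u_{31} = 9; u_{32} = 8; u_{33} = 17; u_{34} = 2; u_{35} = 19; u_{36} = 21; u_{37} = 17; u_{38} = 15; u_{39} = 9; u_{40} = 1; u_{41} = 10; u_{42} = 11; u_{43} = 21; u_{44} = 9; u_{45} = 7; u_{46} = 16; u_{47} = 0; u_{48} = 16; u_{49} = 16.
Since (u_{48}, u_{49}) = (u_0, u_1) = (16, 16) (two consecutive terms determine the rest), the sequence is periodic with period 48.
So u_{914} = u_{0 + ((914-0) mod 48)} = u_2 = 9.

9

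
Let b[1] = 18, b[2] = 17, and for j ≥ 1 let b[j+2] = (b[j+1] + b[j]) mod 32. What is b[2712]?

15

b[1] = 18, b[2] = 17, b[3] = 3, b[4] = 20, b[5] = 23, b[6] = 11, b[7] = 2, b[8] = 13, b[9] = 15, b[10] = 28, b[11] = 11, b[12] = 7, b[13] = 18, b[14] = 25, b[15] = 11, b[16] = 4, b[17] = 15, b[18] = 19, b[19] = 2, b[20] = 21, b[21] = 23, b[22] = 12, b[23] = 3, b[24] = 15, b[25] = 18, b[26] = 1, b[27] = 19, b[28] = 20, b[29] = 7, b[30] = 27, b[31] = 2, b[32] = 29, b[33] = 31, b[34] = 28, b[35] = 27, b[36] = 23, b[37] = 18, b[38] = 9, b[39] = 27, b[40] = 4, b[41] = 31, b[42] = 3, b[43] = 2, b[44] = 5, b[45] = 7, b[46] = 12, b[47] = 19, b[48] = 31, b[49] = 18, b[50] = 17.
Since (b[49], b[50]) = (b[1], b[2]) = (18, 17) (two consecutive terms determine the rest), the sequence is periodic with period 48.
(2712 - 1) mod 48 = 23, so b[2712] = b[24] = 15.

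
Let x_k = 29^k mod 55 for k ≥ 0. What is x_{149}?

19

Listing terms: x_0 = 1,  x_1 = 29,  x_2 = 16,  x_3 = 24,  x_4 = 36,  x_5 = 54,  x_6 = 26,  x_7 = 39,  x_8 = 31,  x_9 = 19,  x_{10} = 1.
Since x_{10} = x_0 = 1, the sequence is periodic with period 10.
So x_{149} = x_{0 + ((149-0) mod 10)} = x_9 = 19.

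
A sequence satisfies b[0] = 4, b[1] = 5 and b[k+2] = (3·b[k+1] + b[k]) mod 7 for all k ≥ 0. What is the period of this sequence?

Listing terms: b[0] = 4; b[1] = 5; b[2] = 5; b[3] = 6; b[4] = 2; b[5] = 5; b[6] = 3; b[7] = 0; b[8] = 3; b[9] = 2; b[10] = 2; b[11] = 1; b[12] = 5; b[13] = 2; b[14] = 4; b[15] = 0; b[16] = 4; b[17] = 5.
The sequence repeats with period 16.

16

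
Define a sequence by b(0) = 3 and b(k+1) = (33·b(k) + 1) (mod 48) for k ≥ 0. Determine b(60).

We have b(0) = 3,  b(1) = 4,  b(2) = 37,  b(3) = 22,  b(4) = 7,  b(5) = 40,  b(6) = 25,  b(7) = 10,  b(8) = 43,  b(9) = 28,  b(10) = 13,  b(11) = 46,  b(12) = 31,  b(13) = 16,  b(14) = 1,  b(15) = 34,  b(16) = 19,  b(17) = 4.
Since b(17) = b(1) = 4, the sequence is eventually periodic: after a pre-period of length 1 it cycles with period 16.
For k ≥ 1, b(k) depends only on (k - 1) mod 16. (60 - 1) mod 16 = 11, so b(60) = b(12) = 31.

31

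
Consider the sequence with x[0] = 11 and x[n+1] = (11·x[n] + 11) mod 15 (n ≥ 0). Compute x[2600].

11

Computing terms: x[0] = 11; x[1] = 12; x[2] = 8; x[3] = 9; x[4] = 5; x[5] = 6; x[6] = 2; x[7] = 3; x[8] = 14; x[9] = 0; x[10] = 11.
The sequence repeats with period 10.
So x[2600] = x[0 + ((2600-0) mod 10)] = x[0] = 11.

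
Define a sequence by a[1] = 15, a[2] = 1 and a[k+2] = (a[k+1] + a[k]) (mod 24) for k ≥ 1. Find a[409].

15

Listing terms: a[1] = 15; a[2] = 1; a[3] = 16; a[4] = 17; a[5] = 9; a[6] = 2; a[7] = 11; a[8] = 13; a[9] = 0; a[10] = 13; a[11] = 13; a[12] = 2; a[13] = 15; a[14] = 17; a[15] = 8; a[16] = 1; a[17] = 9; a[18] = 10; a[19] = 19; a[20] = 5; a[21] = 0; a[22] = 5; a[23] = 5; a[24] = 10; a[25] = 15; a[26] = 1.
Since (a[25], a[26]) = (a[1], a[2]) = (15, 1) (two consecutive terms determine the rest), the sequence is periodic with period 24.
(409 - 1) mod 24 = 0, so a[409] = a[1] = 15.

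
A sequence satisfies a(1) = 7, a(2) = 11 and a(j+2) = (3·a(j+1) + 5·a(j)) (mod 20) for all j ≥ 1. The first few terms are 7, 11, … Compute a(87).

8

We have a(1) = 7; a(2) = 11; a(3) = 8; a(4) = 19; a(5) = 17; a(6) = 6; a(7) = 3; a(8) = 19; a(9) = 12; a(10) = 11; a(11) = 13; a(12) = 14; a(13) = 7; a(14) = 11.
The sequence repeats with period 12.
So a(87) = a(1 + ((87-1) mod 12)) = a(3) = 8.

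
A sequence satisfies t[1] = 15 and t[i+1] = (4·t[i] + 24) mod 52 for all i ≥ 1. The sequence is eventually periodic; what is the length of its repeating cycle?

6

We have t[1] = 15; t[2] = 32; t[3] = 48; t[4] = 8; t[5] = 4; t[6] = 40; t[7] = 28; t[8] = 32.
Since t[8] = t[2] = 32, the sequence is eventually periodic: after a pre-period of length 1 it cycles with period 6.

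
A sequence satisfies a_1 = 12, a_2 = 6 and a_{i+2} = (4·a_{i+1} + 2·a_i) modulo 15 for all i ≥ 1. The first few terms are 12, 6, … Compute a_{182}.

6

Computing terms: a_1 = 12; a_2 = 6; a_3 = 3; a_4 = 9; a_5 = 12; a_6 = 6.
Since (a_5, a_6) = (a_1, a_2) = (12, 6) (two consecutive terms determine the rest), the sequence is periodic with period 4.
(182 - 1) mod 4 = 1, so a_{182} = a_2 = 6.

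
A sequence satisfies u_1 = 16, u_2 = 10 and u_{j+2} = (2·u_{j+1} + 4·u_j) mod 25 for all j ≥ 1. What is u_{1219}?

Listing terms: u_1 = 16; u_2 = 10; u_3 = 9; u_4 = 8; u_5 = 2; u_6 = 11; u_7 = 5; u_8 = 4; u_9 = 3; u_{10} = 22; u_{11} = 6; u_{12} = 0; u_{13} = 24; u_{14} = 23; u_{15} = 17; u_{16} = 1; u_{17} = 20; u_{18} = 19; u_{19} = 18; u_{20} = 12; u_{21} = 21; u_{22} = 15; u_{23} = 14; u_{24} = 13; u_{25} = 7; u_{26} = 16; u_{27} = 10.
The sequence repeats with period 25.
(1219 - 1) mod 25 = 18, so u_{1219} = u_{19} = 18.

18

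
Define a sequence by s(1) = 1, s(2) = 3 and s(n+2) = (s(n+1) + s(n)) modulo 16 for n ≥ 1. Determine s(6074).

We have s(1) = 1,  s(2) = 3,  s(3) = 4,  s(4) = 7,  s(5) = 11,  s(6) = 2,  s(7) = 13,  s(8) = 15,  s(9) = 12,  s(10) = 11,  s(11) = 7,  s(12) = 2,  s(13) = 9,  s(14) = 11,  s(15) = 4,  s(16) = 15,  s(17) = 3,  s(18) = 2,  s(19) = 5,  s(20) = 7,  s(21) = 12,  s(22) = 3,  s(23) = 15,  s(24) = 2,  s(25) = 1,  s(26) = 3.
The sequence repeats with period 24.
(6074 - 1) mod 24 = 1, so s(6074) = s(2) = 3.

3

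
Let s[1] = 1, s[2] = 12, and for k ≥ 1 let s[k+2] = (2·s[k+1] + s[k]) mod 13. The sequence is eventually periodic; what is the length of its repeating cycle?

Computing terms: s[1] = 1, s[2] = 12, s[3] = 12, s[4] = 10, s[5] = 6, s[6] = 9, s[7] = 11, s[8] = 5, s[9] = 8, s[10] = 8, s[11] = 11, s[12] = 4, s[13] = 6, s[14] = 3, s[15] = 12, s[16] = 1, s[17] = 1, s[18] = 3, s[19] = 7, s[20] = 4, s[21] = 2, s[22] = 8, s[23] = 5, s[24] = 5, s[25] = 2, s[26] = 9, s[27] = 7, s[28] = 10, s[29] = 1, s[30] = 12.
Since (s[29], s[30]) = (s[1], s[2]) = (1, 12) (two consecutive terms determine the rest), the sequence is periodic with period 28.

28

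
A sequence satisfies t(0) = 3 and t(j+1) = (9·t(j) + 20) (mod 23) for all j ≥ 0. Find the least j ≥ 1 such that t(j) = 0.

We have t(0) = 3; t(1) = 1; t(2) = 6; t(3) = 5; t(4) = 19; t(5) = 7; t(6) = 14; t(7) = 8; t(8) = 0; t(9) = 20; t(10) = 16; t(11) = 3.
Since t(11) = t(0) = 3, the sequence is periodic with period 11.
The value 0 first appears (with j ≥ 1) at t(8).

8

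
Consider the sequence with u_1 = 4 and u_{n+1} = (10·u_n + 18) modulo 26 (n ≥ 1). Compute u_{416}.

6

Listing terms: u_1 = 4, u_2 = 6, u_3 = 0, u_4 = 18, u_5 = 16, u_6 = 22, u_7 = 4.
The sequence repeats with period 6.
(416 - 1) mod 6 = 1, so u_{416} = u_2 = 6.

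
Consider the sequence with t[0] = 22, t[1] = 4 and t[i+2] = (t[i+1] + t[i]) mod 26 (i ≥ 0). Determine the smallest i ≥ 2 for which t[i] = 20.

7

We have t[0] = 22,  t[1] = 4,  t[2] = 0,  t[3] = 4,  t[4] = 4,  t[5] = 8,  t[6] = 12,  t[7] = 20,  t[8] = 6,  t[9] = 0,  t[10] = 6,  t[11] = 6,  t[12] = 12,  t[13] = 18,  t[14] = 4,  t[15] = 22,  t[16] = 0,  t[17] = 22,  t[18] = 22,  t[19] = 18,  t[20] = 14,  t[21] = 6,  t[22] = 20,  t[23] = 0,  t[24] = 20,  t[25] = 20,  t[26] = 14,  t[27] = 8,  t[28] = 22,  t[29] = 4.
Since (t[28], t[29]) = (t[0], t[1]) = (22, 4) (two consecutive terms determine the rest), the sequence is periodic with period 28.
The value 20 first appears (with i ≥ 2) at t[7].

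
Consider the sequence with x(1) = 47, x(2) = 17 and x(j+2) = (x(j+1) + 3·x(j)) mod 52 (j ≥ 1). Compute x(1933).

x(1) = 47,  x(2) = 17,  x(3) = 2,  x(4) = 1,  x(5) = 7,  x(6) = 10,  x(7) = 31,  x(8) = 9,  x(9) = 50,  x(10) = 25,  x(11) = 19,  x(12) = 42,  x(13) = 47,  x(14) = 17.
Since (x(13), x(14)) = (x(1), x(2)) = (47, 17) (two consecutive terms determine the rest), the sequence is periodic with period 12.
So x(1933) = x(1 + ((1933-1) mod 12)) = x(1) = 47.

47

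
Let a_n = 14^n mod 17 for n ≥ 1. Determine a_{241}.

a_1 = 14,  a_2 = 9,  a_3 = 7,  a_4 = 13,  a_5 = 12,  a_6 = 15,  a_7 = 6,  a_8 = 16,  a_9 = 3,  a_{10} = 8,  a_{11} = 10,  a_{12} = 4,  a_{13} = 5,  a_{14} = 2,  a_{15} = 11,  a_{16} = 1,  a_{17} = 14.
The sequence repeats with period 16.
So a_{241} = a_{1 + ((241-1) mod 16)} = a_1 = 14.

14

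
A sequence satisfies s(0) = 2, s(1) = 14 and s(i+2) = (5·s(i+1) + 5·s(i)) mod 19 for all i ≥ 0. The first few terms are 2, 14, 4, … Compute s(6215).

Computing terms: s(0) = 2,  s(1) = 14,  s(2) = 4,  s(3) = 14,  s(4) = 14,  s(5) = 7,  s(6) = 10,  s(7) = 9,  s(8) = 0,  s(9) = 7,  s(10) = 16,  s(11) = 1,  s(12) = 9,  s(13) = 12,  s(14) = 10,  s(15) = 15,  s(16) = 11,  s(17) = 16,  s(18) = 2,  s(19) = 14.
Since (s(18), s(19)) = (s(0), s(1)) = (2, 14) (two consecutive terms determine the rest), the sequence is periodic with period 18.
So s(6215) = s(0 + ((6215-0) mod 18)) = s(5) = 7.

7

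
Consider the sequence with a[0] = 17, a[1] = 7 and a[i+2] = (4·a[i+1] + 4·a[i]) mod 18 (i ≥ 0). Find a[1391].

Computing terms: a[0] = 17,  a[1] = 7,  a[2] = 6,  a[3] = 16,  a[4] = 16,  a[5] = 2,  a[6] = 0,  a[7] = 8,  a[8] = 14,  a[9] = 16,  a[10] = 12,  a[11] = 4,  a[12] = 10,  a[13] = 2,  a[14] = 12,  a[15] = 2,  a[16] = 2,  a[17] = 16,  a[18] = 0,  a[19] = 10,  a[20] = 4,  a[21] = 2,  a[22] = 6,  a[23] = 14,  a[24] = 8,  a[25] = 16,  a[26] = 6,  a[27] = 16.
Since (a[26], a[27]) = (a[2], a[3]) = (6, 16) (two consecutive terms determine the rest), the sequence is eventually periodic: after a pre-period of length 2 it cycles with period 24.
For i ≥ 2, a[i] depends only on (i - 2) mod 24. (1391 - 2) mod 24 = 21, so a[1391] = a[23] = 14.

14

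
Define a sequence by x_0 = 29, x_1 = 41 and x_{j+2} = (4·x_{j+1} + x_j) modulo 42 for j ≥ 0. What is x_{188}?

13

x_0 = 29, x_1 = 41, x_2 = 25, x_3 = 15, x_4 = 1, x_5 = 19, x_6 = 35, x_7 = 33, x_8 = 41, x_9 = 29, x_{10} = 31, x_{11} = 27, x_{12} = 13, x_{13} = 37, x_{14} = 35, x_{15} = 9, x_{16} = 29, x_{17} = 41.
Since (x_{16}, x_{17}) = (x_0, x_1) = (29, 41) (two consecutive terms determine the rest), the sequence is periodic with period 16.
So x_{188} = x_{0 + ((188-0) mod 16)} = x_{12} = 13.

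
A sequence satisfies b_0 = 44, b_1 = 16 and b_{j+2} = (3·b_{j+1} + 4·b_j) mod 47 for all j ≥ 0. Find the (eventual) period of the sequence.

Listing terms: b_0 = 44,  b_1 = 16,  b_2 = 36,  b_3 = 31,  b_4 = 2,  b_5 = 36,  b_6 = 22,  b_7 = 22,  b_8 = 13,  b_9 = 33,  b_{10} = 10,  b_{11} = 21,  b_{12} = 9,  b_{13} = 17,  b_{14} = 40,  b_{15} = 0,  b_{16} = 19,  b_{17} = 10,  b_{18} = 12,  b_{19} = 29,  b_{20} = 41,  b_{21} = 4,  b_{22} = 35,  b_{23} = 27,  b_{24} = 33,  b_{25} = 19,  b_{26} = 1,  b_{27} = 32,  b_{28} = 6,  b_{29} = 5,  b_{30} = 39,  b_{31} = 43,  b_{32} = 3,  b_{33} = 40,  b_{34} = 38,  b_{35} = 39,  b_{36} = 34,  b_{37} = 23,  b_{38} = 17,  b_{39} = 2,  b_{40} = 27,  b_{41} = 42,  b_{42} = 46,  b_{43} = 24,  b_{44} = 21,  b_{45} = 18,  b_{46} = 44,  b_{47} = 16.
The sequence repeats with period 46.

46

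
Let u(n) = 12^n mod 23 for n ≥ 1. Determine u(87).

2

Computing terms: u(1) = 12, u(2) = 6, u(3) = 3, u(4) = 13, u(5) = 18, u(6) = 9, u(7) = 16, u(8) = 8, u(9) = 4, u(10) = 2, u(11) = 1, u(12) = 12.
The sequence repeats with period 11.
(87 - 1) mod 11 = 9, so u(87) = u(10) = 2.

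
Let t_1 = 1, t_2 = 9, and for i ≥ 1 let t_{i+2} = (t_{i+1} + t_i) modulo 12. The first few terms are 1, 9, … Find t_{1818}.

We have t_1 = 1,  t_2 = 9,  t_3 = 10,  t_4 = 7,  t_5 = 5,  t_6 = 0,  t_7 = 5,  t_8 = 5,  t_9 = 10,  t_{10} = 3,  t_{11} = 1,  t_{12} = 4,  t_{13} = 5,  t_{14} = 9,  t_{15} = 2,  t_{16} = 11,  t_{17} = 1,  t_{18} = 0,  t_{19} = 1,  t_{20} = 1,  t_{21} = 2,  t_{22} = 3,  t_{23} = 5,  t_{24} = 8,  t_{25} = 1,  t_{26} = 9.
The sequence repeats with period 24.
(1818 - 1) mod 24 = 17, so t_{1818} = t_{18} = 0.

0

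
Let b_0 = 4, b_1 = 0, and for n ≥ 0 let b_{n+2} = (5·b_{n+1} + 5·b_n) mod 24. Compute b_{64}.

0

Listing terms: b_0 = 4; b_1 = 0; b_2 = 20; b_3 = 4; b_4 = 0.
The sequence repeats with period 3.
(64 - 0) mod 3 = 1, so b_{64} = b_1 = 0.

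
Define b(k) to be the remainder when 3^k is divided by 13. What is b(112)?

We have b(0) = 1, b(1) = 3, b(2) = 9, b(3) = 1.
The sequence repeats with period 3.
So b(112) = b(0 + ((112-0) mod 3)) = b(1) = 3.

3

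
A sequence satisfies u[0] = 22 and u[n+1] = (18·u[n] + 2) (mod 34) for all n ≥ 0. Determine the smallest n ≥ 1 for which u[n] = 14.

13

Computing terms: u[0] = 22,  u[1] = 24,  u[2] = 26,  u[3] = 28,  u[4] = 30,  u[5] = 32,  u[6] = 0,  u[7] = 2,  u[8] = 4,  u[9] = 6,  u[10] = 8,  u[11] = 10,  u[12] = 12,  u[13] = 14,  u[14] = 16,  u[15] = 18,  u[16] = 20,  u[17] = 22.
Since u[17] = u[0] = 22, the sequence is periodic with period 17.
The value 14 first appears (with n ≥ 1) at u[13].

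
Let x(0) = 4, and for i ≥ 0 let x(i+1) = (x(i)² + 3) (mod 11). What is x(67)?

8

We have x(0) = 4, x(1) = 8, x(2) = 1, x(3) = 4.
The sequence repeats with period 3.
(67 - 0) mod 3 = 1, so x(67) = x(1) = 8.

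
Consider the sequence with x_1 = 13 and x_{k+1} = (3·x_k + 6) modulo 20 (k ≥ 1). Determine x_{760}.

9

Computing terms: x_1 = 13, x_2 = 5, x_3 = 1, x_4 = 9, x_5 = 13.
The sequence repeats with period 4.
So x_{760} = x_{1 + ((760-1) mod 4)} = x_4 = 9.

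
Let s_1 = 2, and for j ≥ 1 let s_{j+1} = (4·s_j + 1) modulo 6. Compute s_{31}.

5

We have s_1 = 2, s_2 = 3, s_3 = 1, s_4 = 5, s_5 = 3.
Since s_5 = s_2 = 3, the sequence is eventually periodic: after a pre-period of length 1 it cycles with period 3.
For j ≥ 2, s_j depends only on (j - 2) mod 3. (31 - 2) mod 3 = 2, so s_{31} = s_4 = 5.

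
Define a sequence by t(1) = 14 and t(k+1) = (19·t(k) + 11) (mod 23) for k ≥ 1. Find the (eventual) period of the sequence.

Computing terms: t(1) = 14, t(2) = 1, t(3) = 7, t(4) = 6, t(5) = 10, t(6) = 17, t(7) = 12, t(8) = 9, t(9) = 21, t(10) = 19, t(11) = 4, t(12) = 18, t(13) = 8, t(14) = 2, t(15) = 3, t(16) = 22, t(17) = 15, t(18) = 20, t(19) = 0, t(20) = 11, t(21) = 13, t(22) = 5, t(23) = 14.
The sequence repeats with period 22.

22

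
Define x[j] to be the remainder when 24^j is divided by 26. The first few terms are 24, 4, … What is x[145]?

We have x[1] = 24; x[2] = 4; x[3] = 18; x[4] = 16; x[5] = 20; x[6] = 12; x[7] = 2; x[8] = 22; x[9] = 8; x[10] = 10; x[11] = 6; x[12] = 14; x[13] = 24.
Since x[13] = x[1] = 24, the sequence is periodic with period 12.
(145 - 1) mod 12 = 0, so x[145] = x[1] = 24.

24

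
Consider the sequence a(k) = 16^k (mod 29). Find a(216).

20

We have a(0) = 1; a(1) = 16; a(2) = 24; a(3) = 7; a(4) = 25; a(5) = 23; a(6) = 20; a(7) = 1.
The sequence repeats with period 7.
So a(216) = a(0 + ((216-0) mod 7)) = a(6) = 20.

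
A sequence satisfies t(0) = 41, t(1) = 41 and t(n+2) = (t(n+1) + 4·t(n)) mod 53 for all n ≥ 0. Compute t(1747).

15

We have t(0) = 41, t(1) = 41, t(2) = 46, t(3) = 51, t(4) = 23, t(5) = 15, t(6) = 1, t(7) = 8, t(8) = 12, t(9) = 44, t(10) = 39, t(11) = 3, t(12) = 0, t(13) = 12, t(14) = 12, t(15) = 7, t(16) = 2, t(17) = 30, t(18) = 38, t(19) = 52, t(20) = 45, t(21) = 41, t(22) = 9, t(23) = 14, t(24) = 50, t(25) = 0, t(26) = 41, t(27) = 41.
Since (t(26), t(27)) = (t(0), t(1)) = (41, 41) (two consecutive terms determine the rest), the sequence is periodic with period 26.
So t(1747) = t(0 + ((1747-0) mod 26)) = t(5) = 15.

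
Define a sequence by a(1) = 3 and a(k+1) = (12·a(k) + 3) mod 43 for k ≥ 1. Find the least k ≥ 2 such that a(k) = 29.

35

Listing terms: a(1) = 3,  a(2) = 39,  a(3) = 41,  a(4) = 22,  a(5) = 9,  a(6) = 25,  a(7) = 2,  a(8) = 27,  a(9) = 26,  a(10) = 14,  a(11) = 42,  a(12) = 34,  a(13) = 24,  a(14) = 33,  a(15) = 12,  a(16) = 18,  a(17) = 4,  a(18) = 8,  a(19) = 13,  a(20) = 30,  a(21) = 19,  a(22) = 16,  a(23) = 23,  a(24) = 21,  a(25) = 40,  a(26) = 10,  a(27) = 37,  a(28) = 17,  a(29) = 35,  a(30) = 36,  a(31) = 5,  a(32) = 20,  a(33) = 28,  a(34) = 38,  a(35) = 29,  a(36) = 7,  a(37) = 1,  a(38) = 15,  a(39) = 11,  a(40) = 6,  a(41) = 32,  a(42) = 0,  a(43) = 3.
The sequence repeats with period 42.
The value 29 first appears (with k ≥ 2) at a(35).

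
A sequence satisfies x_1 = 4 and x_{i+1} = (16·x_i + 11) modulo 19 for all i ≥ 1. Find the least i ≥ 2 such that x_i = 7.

4

Listing terms: x_1 = 4,  x_2 = 18,  x_3 = 14,  x_4 = 7,  x_5 = 9,  x_6 = 3,  x_7 = 2,  x_8 = 5,  x_9 = 15,  x_{10} = 4.
Since x_{10} = x_1 = 4, the sequence is periodic with period 9.
The value 7 first appears (with i ≥ 2) at x_4.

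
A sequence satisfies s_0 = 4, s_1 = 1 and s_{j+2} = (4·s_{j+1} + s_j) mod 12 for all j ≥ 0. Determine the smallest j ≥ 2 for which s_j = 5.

Listing terms: s_0 = 4, s_1 = 1, s_2 = 8, s_3 = 9, s_4 = 8, s_5 = 5, s_6 = 4, s_7 = 9, s_8 = 4, s_9 = 1.
Since (s_8, s_9) = (s_0, s_1) = (4, 1) (two consecutive terms determine the rest), the sequence is periodic with period 8.
The value 5 first appears (with j ≥ 2) at s_5.

5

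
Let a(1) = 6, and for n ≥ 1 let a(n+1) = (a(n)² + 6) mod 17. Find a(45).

Computing terms: a(1) = 6; a(2) = 8; a(3) = 2; a(4) = 10; a(5) = 4; a(6) = 5; a(7) = 14; a(8) = 15; a(9) = 10.
Since a(9) = a(4) = 10, the sequence is eventually periodic: after a pre-period of length 3 it cycles with period 5.
For n ≥ 4, a(n) depends only on (n - 4) mod 5. (45 - 4) mod 5 = 1, so a(45) = a(5) = 4.

4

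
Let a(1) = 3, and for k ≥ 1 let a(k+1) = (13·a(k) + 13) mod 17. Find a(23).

Computing terms: a(1) = 3,  a(2) = 1,  a(3) = 9,  a(4) = 11,  a(5) = 3.
Since a(5) = a(1) = 3, the sequence is periodic with period 4.
(23 - 1) mod 4 = 2, so a(23) = a(3) = 9.

9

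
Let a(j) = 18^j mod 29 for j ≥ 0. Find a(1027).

We have a(0) = 1; a(1) = 18; a(2) = 5; a(3) = 3; a(4) = 25; a(5) = 15; a(6) = 9; a(7) = 17; a(8) = 16; a(9) = 27; a(10) = 22; a(11) = 19; a(12) = 23; a(13) = 8; a(14) = 28; a(15) = 11; a(16) = 24; a(17) = 26; a(18) = 4; a(19) = 14; a(20) = 20; a(21) = 12; a(22) = 13; a(23) = 2; a(24) = 7; a(25) = 10; a(26) = 6; a(27) = 21; a(28) = 1.
Since a(28) = a(0) = 1, the sequence is periodic with period 28.
(1027 - 0) mod 28 = 19, so a(1027) = a(19) = 14.

14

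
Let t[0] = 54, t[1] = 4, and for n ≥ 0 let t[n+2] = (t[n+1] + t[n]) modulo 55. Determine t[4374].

10

t[0] = 54, t[1] = 4, t[2] = 3, t[3] = 7, t[4] = 10, t[5] = 17, t[6] = 27, t[7] = 44, t[8] = 16, t[9] = 5, t[10] = 21, t[11] = 26, t[12] = 47, t[13] = 18, t[14] = 10, t[15] = 28, t[16] = 38, t[17] = 11, t[18] = 49, t[19] = 5, t[20] = 54, t[21] = 4.
Since (t[20], t[21]) = (t[0], t[1]) = (54, 4) (two consecutive terms determine the rest), the sequence is periodic with period 20.
So t[4374] = t[0 + ((4374-0) mod 20)] = t[14] = 10.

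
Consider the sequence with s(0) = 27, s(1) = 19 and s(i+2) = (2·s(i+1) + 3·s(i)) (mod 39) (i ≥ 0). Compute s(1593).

Listing terms: s(0) = 27; s(1) = 19; s(2) = 2; s(3) = 22; s(4) = 11; s(5) = 10; s(6) = 14; s(7) = 19; s(8) = 2.
Since (s(7), s(8)) = (s(1), s(2)) = (19, 2) (two consecutive terms determine the rest), the sequence is eventually periodic: after a pre-period of length 1 it cycles with period 6.
For i ≥ 1, s(i) depends only on (i - 1) mod 6. (1593 - 1) mod 6 = 2, so s(1593) = s(3) = 22.

22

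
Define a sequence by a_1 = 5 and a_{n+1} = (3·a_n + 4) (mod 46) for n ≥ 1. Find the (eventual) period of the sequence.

Computing terms: a_1 = 5,  a_2 = 19,  a_3 = 15,  a_4 = 3,  a_5 = 13,  a_6 = 43,  a_7 = 41,  a_8 = 35,  a_9 = 17,  a_{10} = 9,  a_{11} = 31,  a_{12} = 5.
Since a_{12} = a_1 = 5, the sequence is periodic with period 11.

11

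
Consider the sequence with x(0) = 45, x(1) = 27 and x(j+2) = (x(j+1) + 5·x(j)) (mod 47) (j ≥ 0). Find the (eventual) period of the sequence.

Listing terms: x(0) = 45, x(1) = 27, x(2) = 17, x(3) = 11, x(4) = 2, x(5) = 10, x(6) = 20, x(7) = 23, x(8) = 29, x(9) = 3, x(10) = 7, x(11) = 22, x(12) = 10, x(13) = 26, x(14) = 29, x(15) = 18, x(16) = 22, x(17) = 18, x(18) = 34, x(19) = 30, x(20) = 12, x(21) = 21, x(22) = 34, x(23) = 45, x(24) = 27.
Since (x(23), x(24)) = (x(0), x(1)) = (45, 27) (two consecutive terms determine the rest), the sequence is periodic with period 23.

23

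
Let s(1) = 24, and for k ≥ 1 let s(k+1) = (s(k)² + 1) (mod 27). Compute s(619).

23

s(1) = 24,  s(2) = 10,  s(3) = 20,  s(4) = 23,  s(5) = 17,  s(6) = 20.
Since s(6) = s(3) = 20, the sequence is eventually periodic: after a pre-period of length 2 it cycles with period 3.
For k ≥ 3, s(k) depends only on (k - 3) mod 3. (619 - 3) mod 3 = 1, so s(619) = s(4) = 23.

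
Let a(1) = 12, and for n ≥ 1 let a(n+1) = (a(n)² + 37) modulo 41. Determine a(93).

Computing terms: a(1) = 12,  a(2) = 17,  a(3) = 39,  a(4) = 0,  a(5) = 37,  a(6) = 12.
Since a(6) = a(1) = 12, the sequence is periodic with period 5.
(93 - 1) mod 5 = 2, so a(93) = a(3) = 39.

39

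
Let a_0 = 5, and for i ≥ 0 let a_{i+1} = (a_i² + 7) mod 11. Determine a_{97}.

We have a_0 = 5, a_1 = 10, a_2 = 8, a_3 = 5.
The sequence repeats with period 3.
So a_{97} = a_{0 + ((97-0) mod 3)} = a_1 = 10.

10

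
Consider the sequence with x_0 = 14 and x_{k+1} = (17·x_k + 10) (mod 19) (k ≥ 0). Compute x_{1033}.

We have x_0 = 14, x_1 = 1, x_2 = 8, x_3 = 13, x_4 = 3, x_5 = 4, x_6 = 2, x_7 = 6, x_8 = 17, x_9 = 14.
Since x_9 = x_0 = 14, the sequence is periodic with period 9.
(1033 - 0) mod 9 = 7, so x_{1033} = x_7 = 6.

6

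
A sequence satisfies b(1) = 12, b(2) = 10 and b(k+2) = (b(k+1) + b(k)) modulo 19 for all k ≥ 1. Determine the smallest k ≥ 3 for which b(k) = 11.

12

b(1) = 12, b(2) = 10, b(3) = 3, b(4) = 13, b(5) = 16, b(6) = 10, b(7) = 7, b(8) = 17, b(9) = 5, b(10) = 3, b(11) = 8, b(12) = 11, b(13) = 0, b(14) = 11, b(15) = 11, b(16) = 3, b(17) = 14, b(18) = 17, b(19) = 12, b(20) = 10.
Since (b(19), b(20)) = (b(1), b(2)) = (12, 10) (two consecutive terms determine the rest), the sequence is periodic with period 18.
The value 11 first appears (with k ≥ 3) at b(12).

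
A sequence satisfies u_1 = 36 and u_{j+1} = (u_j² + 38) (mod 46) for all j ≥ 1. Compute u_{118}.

u_1 = 36,  u_2 = 0,  u_3 = 38,  u_4 = 10,  u_5 = 0.
Since u_5 = u_2 = 0, the sequence is eventually periodic: after a pre-period of length 1 it cycles with period 3.
For j ≥ 2, u_j depends only on (j - 2) mod 3. (118 - 2) mod 3 = 2, so u_{118} = u_4 = 10.

10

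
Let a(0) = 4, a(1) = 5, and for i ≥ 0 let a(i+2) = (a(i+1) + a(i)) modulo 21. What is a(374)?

Computing terms: a(0) = 4, a(1) = 5, a(2) = 9, a(3) = 14, a(4) = 2, a(5) = 16, a(6) = 18, a(7) = 13, a(8) = 10, a(9) = 2, a(10) = 12, a(11) = 14, a(12) = 5, a(13) = 19, a(14) = 3, a(15) = 1, a(16) = 4, a(17) = 5.
Since (a(16), a(17)) = (a(0), a(1)) = (4, 5) (two consecutive terms determine the rest), the sequence is periodic with period 16.
So a(374) = a(0 + ((374-0) mod 16)) = a(6) = 18.

18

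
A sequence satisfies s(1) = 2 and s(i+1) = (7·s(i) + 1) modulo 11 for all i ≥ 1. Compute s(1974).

6

s(1) = 2,  s(2) = 4,  s(3) = 7,  s(4) = 6,  s(5) = 10,  s(6) = 5,  s(7) = 3,  s(8) = 0,  s(9) = 1,  s(10) = 8,  s(11) = 2.
The sequence repeats with period 10.
So s(1974) = s(1 + ((1974-1) mod 10)) = s(4) = 6.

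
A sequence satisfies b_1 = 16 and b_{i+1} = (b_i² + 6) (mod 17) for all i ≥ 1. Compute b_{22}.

10

b_1 = 16; b_2 = 7; b_3 = 4; b_4 = 5; b_5 = 14; b_6 = 15; b_7 = 10; b_8 = 4.
Since b_8 = b_3 = 4, the sequence is eventually periodic: after a pre-period of length 2 it cycles with period 5.
For i ≥ 3, b_i depends only on (i - 3) mod 5. (22 - 3) mod 5 = 4, so b_{22} = b_7 = 10.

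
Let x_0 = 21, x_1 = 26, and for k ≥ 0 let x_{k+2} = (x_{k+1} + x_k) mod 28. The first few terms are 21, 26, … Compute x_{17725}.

10

Computing terms: x_0 = 21, x_1 = 26, x_2 = 19, x_3 = 17, x_4 = 8, x_5 = 25, x_6 = 5, x_7 = 2, x_8 = 7, x_9 = 9, x_{10} = 16, x_{11} = 25, x_{12} = 13, x_{13} = 10, x_{14} = 23, x_{15} = 5, x_{16} = 0, x_{17} = 5, x_{18} = 5, x_{19} = 10, x_{20} = 15, x_{21} = 25, x_{22} = 12, x_{23} = 9, x_{24} = 21, x_{25} = 2, x_{26} = 23, x_{27} = 25, x_{28} = 20, x_{29} = 17, x_{30} = 9, x_{31} = 26, x_{32} = 7, x_{33} = 5, x_{34} = 12, x_{35} = 17, x_{36} = 1, x_{37} = 18, x_{38} = 19, x_{39} = 9, x_{40} = 0, x_{41} = 9, x_{42} = 9, x_{43} = 18, x_{44} = 27, x_{45} = 17, x_{46} = 16, x_{47} = 5, x_{48} = 21, x_{49} = 26.
Since (x_{48}, x_{49}) = (x_0, x_1) = (21, 26) (two consecutive terms determine the rest), the sequence is periodic with period 48.
(17725 - 0) mod 48 = 13, so x_{17725} = x_{13} = 10.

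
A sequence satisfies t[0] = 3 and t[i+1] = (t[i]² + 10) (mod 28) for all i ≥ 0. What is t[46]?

Computing terms: t[0] = 3; t[1] = 19; t[2] = 7; t[3] = 3.
Since t[3] = t[0] = 3, the sequence is periodic with period 3.
(46 - 0) mod 3 = 1, so t[46] = t[1] = 19.

19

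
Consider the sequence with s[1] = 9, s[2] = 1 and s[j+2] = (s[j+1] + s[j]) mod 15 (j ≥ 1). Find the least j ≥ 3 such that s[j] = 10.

3

Computing terms: s[1] = 9; s[2] = 1; s[3] = 10; s[4] = 11; s[5] = 6; s[6] = 2; s[7] = 8; s[8] = 10; s[9] = 3; s[10] = 13; s[11] = 1; s[12] = 14; s[13] = 0; s[14] = 14; s[15] = 14; s[16] = 13; s[17] = 12; s[18] = 10; s[19] = 7; s[20] = 2; s[21] = 9; s[22] = 11; s[23] = 5; s[24] = 1; s[25] = 6; s[26] = 7; s[27] = 13; s[28] = 5; s[29] = 3; s[30] = 8; s[31] = 11; s[32] = 4; s[33] = 0; s[34] = 4; s[35] = 4; s[36] = 8; s[37] = 12; s[38] = 5; s[39] = 2; s[40] = 7; s[41] = 9; s[42] = 1.
The sequence repeats with period 40.
The value 10 first appears (with j ≥ 3) at s[3].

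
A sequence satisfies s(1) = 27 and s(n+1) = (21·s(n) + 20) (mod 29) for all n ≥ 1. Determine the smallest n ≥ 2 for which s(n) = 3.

25

s(1) = 27,  s(2) = 7,  s(3) = 22,  s(4) = 18,  s(5) = 21,  s(6) = 26,  s(7) = 15,  s(8) = 16,  s(9) = 8,  s(10) = 14,  s(11) = 24,  s(12) = 2,  s(13) = 4,  s(14) = 17,  s(15) = 0,  s(16) = 20,  s(17) = 5,  s(18) = 9,  s(19) = 6,  s(20) = 1,  s(21) = 12,  s(22) = 11,  s(23) = 19,  s(24) = 13,  s(25) = 3,  s(26) = 25,  s(27) = 23,  s(28) = 10,  s(29) = 27.
The sequence repeats with period 28.
The value 3 first appears (with n ≥ 2) at s(25).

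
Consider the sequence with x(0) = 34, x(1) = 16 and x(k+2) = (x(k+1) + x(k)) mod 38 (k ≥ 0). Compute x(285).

Listing terms: x(0) = 34,  x(1) = 16,  x(2) = 12,  x(3) = 28,  x(4) = 2,  x(5) = 30,  x(6) = 32,  x(7) = 24,  x(8) = 18,  x(9) = 4,  x(10) = 22,  x(11) = 26,  x(12) = 10,  x(13) = 36,  x(14) = 8,  x(15) = 6,  x(16) = 14,  x(17) = 20,  x(18) = 34,  x(19) = 16.
The sequence repeats with period 18.
So x(285) = x(0 + ((285-0) mod 18)) = x(15) = 6.

6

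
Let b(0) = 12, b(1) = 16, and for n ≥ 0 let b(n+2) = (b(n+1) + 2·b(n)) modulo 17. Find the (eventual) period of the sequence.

8

Computing terms: b(0) = 12, b(1) = 16, b(2) = 6, b(3) = 4, b(4) = 16, b(5) = 7, b(6) = 5, b(7) = 2, b(8) = 12, b(9) = 16.
Since (b(8), b(9)) = (b(0), b(1)) = (12, 16) (two consecutive terms determine the rest), the sequence is periodic with period 8.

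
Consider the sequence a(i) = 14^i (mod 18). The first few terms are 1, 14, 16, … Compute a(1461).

a(0) = 1,  a(1) = 14,  a(2) = 16,  a(3) = 8,  a(4) = 4,  a(5) = 2,  a(6) = 10,  a(7) = 14.
Since a(7) = a(1) = 14, the sequence is eventually periodic: after a pre-period of length 1 it cycles with period 6.
For i ≥ 1, a(i) depends only on (i - 1) mod 6. (1461 - 1) mod 6 = 2, so a(1461) = a(3) = 8.

8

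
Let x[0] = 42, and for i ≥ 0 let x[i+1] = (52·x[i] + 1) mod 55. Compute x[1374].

We have x[0] = 42,  x[1] = 40,  x[2] = 46,  x[3] = 28,  x[4] = 27,  x[5] = 30,  x[6] = 21,  x[7] = 48,  x[8] = 22,  x[9] = 45,  x[10] = 31,  x[11] = 18,  x[12] = 2,  x[13] = 50,  x[14] = 16,  x[15] = 8,  x[16] = 32,  x[17] = 15,  x[18] = 11,  x[19] = 23,  x[20] = 42.
Since x[20] = x[0] = 42, the sequence is periodic with period 20.
So x[1374] = x[0 + ((1374-0) mod 20)] = x[14] = 16.

16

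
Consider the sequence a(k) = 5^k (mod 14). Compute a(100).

We have a(0) = 1; a(1) = 5; a(2) = 11; a(3) = 13; a(4) = 9; a(5) = 3; a(6) = 1.
Since a(6) = a(0) = 1, the sequence is periodic with period 6.
So a(100) = a(0 + ((100-0) mod 6)) = a(4) = 9.

9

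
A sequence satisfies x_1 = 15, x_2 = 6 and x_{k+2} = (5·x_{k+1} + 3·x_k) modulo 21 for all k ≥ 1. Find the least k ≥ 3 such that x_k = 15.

Listing terms: x_1 = 15,  x_2 = 6,  x_3 = 12,  x_4 = 15,  x_5 = 6.
Since (x_4, x_5) = (x_1, x_2) = (15, 6) (two consecutive terms determine the rest), the sequence is periodic with period 3.
The value 15 next appears (with k ≥ 3) at x_4.

4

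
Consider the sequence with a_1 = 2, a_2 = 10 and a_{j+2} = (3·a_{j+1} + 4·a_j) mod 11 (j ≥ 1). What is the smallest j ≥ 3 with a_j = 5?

3

We have a_1 = 2; a_2 = 10; a_3 = 5; a_4 = 0; a_5 = 9; a_6 = 5; a_7 = 7; a_8 = 8; a_9 = 8; a_{10} = 1; a_{11} = 2; a_{12} = 10.
The sequence repeats with period 10.
The value 5 first appears (with j ≥ 3) at a_3.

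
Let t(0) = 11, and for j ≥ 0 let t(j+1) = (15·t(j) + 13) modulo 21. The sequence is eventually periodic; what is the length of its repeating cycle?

Listing terms: t(0) = 11; t(1) = 10; t(2) = 16; t(3) = 1; t(4) = 7; t(5) = 13; t(6) = 19; t(7) = 4; t(8) = 10.
Since t(8) = t(1) = 10, the sequence is eventually periodic: after a pre-period of length 1 it cycles with period 7.

7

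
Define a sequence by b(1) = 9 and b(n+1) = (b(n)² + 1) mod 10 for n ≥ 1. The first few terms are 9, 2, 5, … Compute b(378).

b(1) = 9,  b(2) = 2,  b(3) = 5,  b(4) = 6,  b(5) = 7,  b(6) = 0,  b(7) = 1,  b(8) = 2.
Since b(8) = b(2) = 2, the sequence is eventually periodic: after a pre-period of length 1 it cycles with period 6.
For n ≥ 2, b(n) depends only on (n - 2) mod 6. (378 - 2) mod 6 = 4, so b(378) = b(6) = 0.

0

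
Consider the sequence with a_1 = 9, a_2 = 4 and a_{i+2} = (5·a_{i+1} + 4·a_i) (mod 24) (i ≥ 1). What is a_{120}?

16

Listing terms: a_1 = 9,  a_2 = 4,  a_3 = 8,  a_4 = 8,  a_5 = 0,  a_6 = 8,  a_7 = 16,  a_8 = 16,  a_9 = 0,  a_{10} = 16,  a_{11} = 8,  a_{12} = 8.
Since (a_{11}, a_{12}) = (a_3, a_4) = (8, 8) (two consecutive terms determine the rest), the sequence is eventually periodic: after a pre-period of length 2 it cycles with period 8.
For i ≥ 3, a_i depends only on (i - 3) mod 8. (120 - 3) mod 8 = 5, so a_{120} = a_8 = 16.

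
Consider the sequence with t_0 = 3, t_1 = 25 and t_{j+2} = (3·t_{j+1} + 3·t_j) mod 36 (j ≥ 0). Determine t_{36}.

27

Computing terms: t_0 = 3; t_1 = 25; t_2 = 12; t_3 = 3; t_4 = 9; t_5 = 0; t_6 = 27; t_7 = 9; t_8 = 0.
Since (t_7, t_8) = (t_4, t_5) = (9, 0) (two consecutive terms determine the rest), the sequence is eventually periodic: after a pre-period of length 4 it cycles with period 3.
For j ≥ 4, t_j depends only on (j - 4) mod 3. (36 - 4) mod 3 = 2, so t_{36} = t_6 = 27.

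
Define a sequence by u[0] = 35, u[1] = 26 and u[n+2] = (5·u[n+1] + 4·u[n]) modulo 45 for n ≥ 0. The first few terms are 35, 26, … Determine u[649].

u[0] = 35; u[1] = 26; u[2] = 0; u[3] = 14; u[4] = 25; u[5] = 1; u[6] = 15; u[7] = 34; u[8] = 5; u[9] = 26; u[10] = 15; u[11] = 44; u[12] = 10; u[13] = 1; u[14] = 0; u[15] = 4; u[16] = 20; u[17] = 26; u[18] = 30; u[19] = 29; u[20] = 40; u[21] = 1; u[22] = 30; u[23] = 19; u[24] = 35; u[25] = 26.
The sequence repeats with period 24.
(649 - 0) mod 24 = 1, so u[649] = u[1] = 26.

26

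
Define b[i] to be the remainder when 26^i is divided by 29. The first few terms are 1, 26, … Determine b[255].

2

b[0] = 1; b[1] = 26; b[2] = 9; b[3] = 2; b[4] = 23; b[5] = 18; b[6] = 4; b[7] = 17; b[8] = 7; b[9] = 8; b[10] = 5; b[11] = 14; b[12] = 16; b[13] = 10; b[14] = 28; b[15] = 3; b[16] = 20; b[17] = 27; b[18] = 6; b[19] = 11; b[20] = 25; b[21] = 12; b[22] = 22; b[23] = 21; b[24] = 24; b[25] = 15; b[26] = 13; b[27] = 19; b[28] = 1.
Since b[28] = b[0] = 1, the sequence is periodic with period 28.
So b[255] = b[0 + ((255-0) mod 28)] = b[3] = 2.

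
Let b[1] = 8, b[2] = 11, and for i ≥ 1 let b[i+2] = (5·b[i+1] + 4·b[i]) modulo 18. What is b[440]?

1

Computing terms: b[1] = 8,  b[2] = 11,  b[3] = 15,  b[4] = 11,  b[5] = 7,  b[6] = 7,  b[7] = 9,  b[8] = 1,  b[9] = 5,  b[10] = 11,  b[11] = 3,  b[12] = 5,  b[13] = 1,  b[14] = 7,  b[15] = 3,  b[16] = 7,  b[17] = 11,  b[18] = 11,  b[19] = 9,  b[20] = 17,  b[21] = 13,  b[22] = 7,  b[23] = 15,  b[24] = 13,  b[25] = 17,  b[26] = 11,  b[27] = 15.
Since (b[26], b[27]) = (b[2], b[3]) = (11, 15) (two consecutive terms determine the rest), the sequence is eventually periodic: after a pre-period of length 1 it cycles with period 24.
For i ≥ 2, b[i] depends only on (i - 2) mod 24. (440 - 2) mod 24 = 6, so b[440] = b[8] = 1.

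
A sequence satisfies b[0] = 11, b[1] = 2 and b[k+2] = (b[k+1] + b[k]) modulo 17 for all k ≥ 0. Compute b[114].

b[0] = 11; b[1] = 2; b[2] = 13; b[3] = 15; b[4] = 11; b[5] = 9; b[6] = 3; b[7] = 12; b[8] = 15; b[9] = 10; b[10] = 8; b[11] = 1; b[12] = 9; b[13] = 10; b[14] = 2; b[15] = 12; b[16] = 14; b[17] = 9; b[18] = 6; b[19] = 15; b[20] = 4; b[21] = 2; b[22] = 6; b[23] = 8; b[24] = 14; b[25] = 5; b[26] = 2; b[27] = 7; b[28] = 9; b[29] = 16; b[30] = 8; b[31] = 7; b[32] = 15; b[33] = 5; b[34] = 3; b[35] = 8; b[36] = 11; b[37] = 2.
The sequence repeats with period 36.
(114 - 0) mod 36 = 6, so b[114] = b[6] = 3.

3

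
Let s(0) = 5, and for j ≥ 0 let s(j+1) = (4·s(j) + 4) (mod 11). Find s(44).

Listing terms: s(0) = 5,  s(1) = 2,  s(2) = 1,  s(3) = 8,  s(4) = 3,  s(5) = 5.
Since s(5) = s(0) = 5, the sequence is periodic with period 5.
So s(44) = s(0 + ((44-0) mod 5)) = s(4) = 3.

3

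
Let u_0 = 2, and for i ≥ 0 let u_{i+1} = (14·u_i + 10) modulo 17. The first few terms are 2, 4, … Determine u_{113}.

Listing terms: u_0 = 2; u_1 = 4; u_2 = 15; u_3 = 16; u_4 = 13; u_5 = 5; u_6 = 12; u_7 = 8; u_8 = 3; u_9 = 1; u_{10} = 7; u_{11} = 6; u_{12} = 9; u_{13} = 0; u_{14} = 10; u_{15} = 14; u_{16} = 2.
The sequence repeats with period 16.
So u_{113} = u_{0 + ((113-0) mod 16)} = u_1 = 4.

4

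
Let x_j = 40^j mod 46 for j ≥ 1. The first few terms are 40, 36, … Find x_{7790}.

x_1 = 40, x_2 = 36, x_3 = 14, x_4 = 8, x_5 = 44, x_6 = 12, x_7 = 20, x_8 = 18, x_9 = 30, x_{10} = 4, x_{11} = 22, x_{12} = 6, x_{13} = 10, x_{14} = 32, x_{15} = 38, x_{16} = 2, x_{17} = 34, x_{18} = 26, x_{19} = 28, x_{20} = 16, x_{21} = 42, x_{22} = 24, x_{23} = 40.
Since x_{23} = x_1 = 40, the sequence is periodic with period 22.
(7790 - 1) mod 22 = 1, so x_{7790} = x_2 = 36.

36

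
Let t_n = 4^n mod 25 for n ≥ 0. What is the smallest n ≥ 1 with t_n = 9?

7

Computing terms: t_0 = 1,  t_1 = 4,  t_2 = 16,  t_3 = 14,  t_4 = 6,  t_5 = 24,  t_6 = 21,  t_7 = 9,  t_8 = 11,  t_9 = 19,  t_{10} = 1.
Since t_{10} = t_0 = 1, the sequence is periodic with period 10.
The value 9 first appears (with n ≥ 1) at t_7.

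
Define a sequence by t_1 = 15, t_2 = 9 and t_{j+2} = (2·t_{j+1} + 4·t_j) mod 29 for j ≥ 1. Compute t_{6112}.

We have t_1 = 15, t_2 = 9, t_3 = 20, t_4 = 18, t_5 = 0, t_6 = 14, t_7 = 28, t_8 = 25, t_9 = 17, t_{10} = 18, t_{11} = 17, t_{12} = 19, t_{13} = 19, t_{14} = 27, t_{15} = 14, t_{16} = 20, t_{17} = 9, t_{18} = 11, t_{19} = 0, t_{20} = 15, t_{21} = 1, t_{22} = 4, t_{23} = 12, t_{24} = 11, t_{25} = 12, t_{26} = 10, t_{27} = 10, t_{28} = 2, t_{29} = 15, t_{30} = 9.
The sequence repeats with period 28.
So t_{6112} = t_{1 + ((6112-1) mod 28)} = t_8 = 25.

25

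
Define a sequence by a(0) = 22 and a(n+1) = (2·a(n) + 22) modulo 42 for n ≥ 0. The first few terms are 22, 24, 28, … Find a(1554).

We have a(0) = 22; a(1) = 24; a(2) = 28; a(3) = 36; a(4) = 10; a(5) = 0; a(6) = 22.
Since a(6) = a(0) = 22, the sequence is periodic with period 6.
(1554 - 0) mod 6 = 0, so a(1554) = a(0) = 22.

22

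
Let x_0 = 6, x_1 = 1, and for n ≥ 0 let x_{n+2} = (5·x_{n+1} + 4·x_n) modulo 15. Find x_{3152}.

x_0 = 6, x_1 = 1, x_2 = 14, x_3 = 14, x_4 = 6, x_5 = 11, x_6 = 4, x_7 = 4, x_8 = 6, x_9 = 1.
The sequence repeats with period 8.
So x_{3152} = x_{0 + ((3152-0) mod 8)} = x_0 = 6.

6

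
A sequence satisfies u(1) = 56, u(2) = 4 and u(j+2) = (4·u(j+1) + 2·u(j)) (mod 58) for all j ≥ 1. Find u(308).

6

Listing terms: u(1) = 56, u(2) = 4, u(3) = 12, u(4) = 56, u(5) = 16, u(6) = 2, u(7) = 40, u(8) = 48, u(9) = 40, u(10) = 24, u(11) = 2, u(12) = 56, u(13) = 54, u(14) = 38, u(15) = 28, u(16) = 14, u(17) = 54, u(18) = 12, u(19) = 40, u(20) = 10, u(21) = 4, u(22) = 36, u(23) = 36, u(24) = 42, u(25) = 8, u(26) = 0, u(27) = 16, u(28) = 6, u(29) = 56, u(30) = 4.
The sequence repeats with period 28.
(308 - 1) mod 28 = 27, so u(308) = u(28) = 6.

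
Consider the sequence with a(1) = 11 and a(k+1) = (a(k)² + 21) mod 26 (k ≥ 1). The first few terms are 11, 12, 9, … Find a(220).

24

Computing terms: a(1) = 11; a(2) = 12; a(3) = 9; a(4) = 24; a(5) = 25; a(6) = 22; a(7) = 11.
The sequence repeats with period 6.
(220 - 1) mod 6 = 3, so a(220) = a(4) = 24.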